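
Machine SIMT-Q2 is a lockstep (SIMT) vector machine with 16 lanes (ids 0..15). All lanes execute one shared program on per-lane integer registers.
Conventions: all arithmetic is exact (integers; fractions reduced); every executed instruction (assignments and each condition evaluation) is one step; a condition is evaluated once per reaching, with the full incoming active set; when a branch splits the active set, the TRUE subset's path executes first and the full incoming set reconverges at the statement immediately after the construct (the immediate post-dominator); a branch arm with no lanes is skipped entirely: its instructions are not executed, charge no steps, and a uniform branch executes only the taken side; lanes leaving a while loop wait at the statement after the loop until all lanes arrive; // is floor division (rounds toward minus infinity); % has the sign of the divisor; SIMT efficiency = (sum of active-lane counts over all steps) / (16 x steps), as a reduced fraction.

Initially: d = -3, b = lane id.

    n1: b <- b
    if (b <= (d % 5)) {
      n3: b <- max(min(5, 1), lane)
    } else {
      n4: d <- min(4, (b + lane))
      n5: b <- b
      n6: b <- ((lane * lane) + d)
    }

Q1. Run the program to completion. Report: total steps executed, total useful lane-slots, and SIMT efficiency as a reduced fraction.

Answer: 6 steps, 74 useful, 37/48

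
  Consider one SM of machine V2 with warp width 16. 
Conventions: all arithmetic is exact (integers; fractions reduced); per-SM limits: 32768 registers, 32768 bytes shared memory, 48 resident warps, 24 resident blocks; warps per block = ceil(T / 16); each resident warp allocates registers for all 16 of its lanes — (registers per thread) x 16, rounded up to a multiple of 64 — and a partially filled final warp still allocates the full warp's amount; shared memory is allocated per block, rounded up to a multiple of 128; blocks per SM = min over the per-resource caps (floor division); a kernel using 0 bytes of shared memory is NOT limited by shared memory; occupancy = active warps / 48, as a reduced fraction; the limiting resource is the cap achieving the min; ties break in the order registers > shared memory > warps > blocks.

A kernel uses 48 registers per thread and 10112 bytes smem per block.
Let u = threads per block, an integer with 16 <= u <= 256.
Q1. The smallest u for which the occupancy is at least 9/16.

Answer: u = 129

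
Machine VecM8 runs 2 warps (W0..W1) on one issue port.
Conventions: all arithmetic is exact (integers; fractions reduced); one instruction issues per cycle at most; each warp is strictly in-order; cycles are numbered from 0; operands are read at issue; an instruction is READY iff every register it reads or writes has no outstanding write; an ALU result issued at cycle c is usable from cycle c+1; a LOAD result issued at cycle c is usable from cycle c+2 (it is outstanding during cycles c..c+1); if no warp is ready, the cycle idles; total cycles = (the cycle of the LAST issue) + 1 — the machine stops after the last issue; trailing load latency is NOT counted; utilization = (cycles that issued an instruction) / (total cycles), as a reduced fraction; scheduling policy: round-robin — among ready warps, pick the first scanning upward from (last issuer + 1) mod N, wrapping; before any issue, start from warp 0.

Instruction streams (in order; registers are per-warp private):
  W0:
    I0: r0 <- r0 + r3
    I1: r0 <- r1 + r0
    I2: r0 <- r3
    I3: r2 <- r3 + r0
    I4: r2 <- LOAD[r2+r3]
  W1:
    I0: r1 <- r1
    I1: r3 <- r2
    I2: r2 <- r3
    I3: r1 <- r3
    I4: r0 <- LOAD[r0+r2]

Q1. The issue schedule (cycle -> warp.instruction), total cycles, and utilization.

cycle 0: W0.I0
cycle 1: W1.I0
cycle 2: W0.I1
cycle 3: W1.I1
cycle 4: W0.I2
cycle 5: W1.I2
cycle 6: W0.I3
cycle 7: W1.I3
cycle 8: W0.I4
cycle 9: W1.I4

Answer: 10 cycles, utilization 1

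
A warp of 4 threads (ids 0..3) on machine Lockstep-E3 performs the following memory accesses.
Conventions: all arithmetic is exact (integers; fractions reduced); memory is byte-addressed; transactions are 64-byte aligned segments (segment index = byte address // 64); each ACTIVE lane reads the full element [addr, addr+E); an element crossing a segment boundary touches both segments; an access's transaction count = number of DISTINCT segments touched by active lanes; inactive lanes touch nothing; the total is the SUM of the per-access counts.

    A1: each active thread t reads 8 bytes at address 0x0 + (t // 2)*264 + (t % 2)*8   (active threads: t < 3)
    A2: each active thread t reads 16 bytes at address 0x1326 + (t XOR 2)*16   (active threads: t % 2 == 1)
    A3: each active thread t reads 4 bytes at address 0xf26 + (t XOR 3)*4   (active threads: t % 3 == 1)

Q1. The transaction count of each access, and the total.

A1: 2 transactions
A2: 2 transactions
A3: 1 transaction

Answer: 2,2,1; total 5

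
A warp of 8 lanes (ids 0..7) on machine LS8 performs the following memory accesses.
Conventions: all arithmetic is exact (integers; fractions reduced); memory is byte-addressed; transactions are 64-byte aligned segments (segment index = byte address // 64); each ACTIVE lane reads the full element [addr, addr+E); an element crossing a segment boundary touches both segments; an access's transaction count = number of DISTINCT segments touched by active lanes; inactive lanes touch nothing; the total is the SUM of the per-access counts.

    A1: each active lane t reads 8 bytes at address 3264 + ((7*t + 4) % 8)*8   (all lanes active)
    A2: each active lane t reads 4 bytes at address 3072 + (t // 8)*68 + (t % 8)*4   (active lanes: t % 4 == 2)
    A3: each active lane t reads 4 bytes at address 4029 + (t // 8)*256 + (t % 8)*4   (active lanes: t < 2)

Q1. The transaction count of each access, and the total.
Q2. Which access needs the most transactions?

A1: 1 transaction
A2: 1 transaction
A3: 2 transactions

Answer: 1,1,2; total 4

Answer: A3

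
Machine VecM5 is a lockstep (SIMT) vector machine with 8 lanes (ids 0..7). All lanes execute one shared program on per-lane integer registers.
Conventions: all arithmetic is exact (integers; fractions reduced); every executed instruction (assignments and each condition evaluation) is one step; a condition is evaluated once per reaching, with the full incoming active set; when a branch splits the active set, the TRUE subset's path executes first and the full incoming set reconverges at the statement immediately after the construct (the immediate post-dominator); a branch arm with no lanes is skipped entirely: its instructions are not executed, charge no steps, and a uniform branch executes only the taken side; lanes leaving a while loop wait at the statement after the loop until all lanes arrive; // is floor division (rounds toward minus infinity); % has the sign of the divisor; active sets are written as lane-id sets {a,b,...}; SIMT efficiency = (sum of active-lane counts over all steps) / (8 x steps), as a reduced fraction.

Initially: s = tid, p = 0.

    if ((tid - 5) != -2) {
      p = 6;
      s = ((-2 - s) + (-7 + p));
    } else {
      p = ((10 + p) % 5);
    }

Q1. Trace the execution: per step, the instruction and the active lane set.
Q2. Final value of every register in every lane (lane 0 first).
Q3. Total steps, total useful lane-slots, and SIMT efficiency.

step 0: eval ((tid - 5) != -2)       {0,1,2,3,4,5,6,7}
step 1: p <- 6                       {0,1,2,4,5,6,7}
step 2: s <- ((-2 - s) + (-7 + p))   {0,1,2,4,5,6,7}
step 3: p <- ((10 + p) % 5)          {3}

Answer: 4 steps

s: -3,-4,-5,3,-7,-8,-9,-10
p: 6,6,6,0,6,6,6,6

steps = 4; useful = 23; efficiency = 23/32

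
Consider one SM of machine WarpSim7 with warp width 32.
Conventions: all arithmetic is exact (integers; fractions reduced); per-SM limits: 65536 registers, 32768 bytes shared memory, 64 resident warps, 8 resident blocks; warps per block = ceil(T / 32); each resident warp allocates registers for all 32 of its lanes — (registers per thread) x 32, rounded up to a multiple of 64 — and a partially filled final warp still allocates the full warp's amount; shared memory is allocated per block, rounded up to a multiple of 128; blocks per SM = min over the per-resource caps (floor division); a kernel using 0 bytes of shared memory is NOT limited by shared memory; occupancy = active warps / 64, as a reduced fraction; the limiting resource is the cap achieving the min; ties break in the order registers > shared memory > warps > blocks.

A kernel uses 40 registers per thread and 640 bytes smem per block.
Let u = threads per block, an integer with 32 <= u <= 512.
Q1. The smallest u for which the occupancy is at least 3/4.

Answer: u = 161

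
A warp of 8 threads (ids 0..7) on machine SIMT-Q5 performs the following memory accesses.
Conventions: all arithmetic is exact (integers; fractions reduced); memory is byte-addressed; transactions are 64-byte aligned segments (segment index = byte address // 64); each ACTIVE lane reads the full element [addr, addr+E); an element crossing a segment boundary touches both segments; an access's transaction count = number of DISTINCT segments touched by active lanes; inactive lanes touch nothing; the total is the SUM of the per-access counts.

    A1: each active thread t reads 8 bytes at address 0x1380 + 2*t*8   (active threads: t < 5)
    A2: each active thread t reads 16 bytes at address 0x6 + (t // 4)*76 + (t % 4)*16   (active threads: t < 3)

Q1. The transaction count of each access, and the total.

A1: 2 transactions
A2: 1 transaction

Answer: 2,1; total 3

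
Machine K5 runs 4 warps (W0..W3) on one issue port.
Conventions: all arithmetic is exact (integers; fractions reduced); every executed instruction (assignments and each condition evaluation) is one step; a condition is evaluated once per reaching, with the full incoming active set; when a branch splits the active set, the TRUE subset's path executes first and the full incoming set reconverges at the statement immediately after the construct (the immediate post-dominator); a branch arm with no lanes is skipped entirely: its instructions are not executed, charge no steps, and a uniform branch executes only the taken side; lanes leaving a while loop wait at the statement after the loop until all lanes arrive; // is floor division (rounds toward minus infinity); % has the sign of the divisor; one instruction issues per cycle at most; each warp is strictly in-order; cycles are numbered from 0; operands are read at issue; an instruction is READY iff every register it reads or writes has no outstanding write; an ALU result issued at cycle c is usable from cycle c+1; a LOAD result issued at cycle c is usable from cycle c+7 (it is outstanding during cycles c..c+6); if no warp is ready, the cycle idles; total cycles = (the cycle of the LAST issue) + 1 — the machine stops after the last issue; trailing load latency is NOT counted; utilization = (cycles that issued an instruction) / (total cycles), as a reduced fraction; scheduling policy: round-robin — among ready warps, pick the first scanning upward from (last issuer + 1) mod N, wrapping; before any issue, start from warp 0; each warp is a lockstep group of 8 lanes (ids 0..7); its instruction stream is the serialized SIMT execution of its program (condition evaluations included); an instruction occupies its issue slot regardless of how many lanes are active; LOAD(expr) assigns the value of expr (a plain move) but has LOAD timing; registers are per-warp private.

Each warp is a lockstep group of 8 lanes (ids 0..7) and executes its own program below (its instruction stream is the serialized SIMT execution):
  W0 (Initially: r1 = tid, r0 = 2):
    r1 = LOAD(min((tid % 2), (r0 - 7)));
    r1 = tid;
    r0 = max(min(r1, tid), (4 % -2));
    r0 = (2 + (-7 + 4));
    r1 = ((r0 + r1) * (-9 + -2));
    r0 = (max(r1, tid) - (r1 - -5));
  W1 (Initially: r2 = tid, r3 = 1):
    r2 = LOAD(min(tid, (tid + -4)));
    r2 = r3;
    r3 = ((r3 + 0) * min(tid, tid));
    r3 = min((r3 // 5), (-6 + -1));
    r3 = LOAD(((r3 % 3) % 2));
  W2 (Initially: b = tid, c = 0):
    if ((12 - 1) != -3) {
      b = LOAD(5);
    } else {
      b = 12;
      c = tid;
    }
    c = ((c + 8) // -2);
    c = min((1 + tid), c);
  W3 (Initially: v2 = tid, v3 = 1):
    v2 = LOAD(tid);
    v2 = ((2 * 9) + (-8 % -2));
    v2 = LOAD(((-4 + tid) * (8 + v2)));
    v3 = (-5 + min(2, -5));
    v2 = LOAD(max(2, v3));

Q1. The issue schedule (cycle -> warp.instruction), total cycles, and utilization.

cycle 0: W0.I0
cycle 1: W1.I0
cycle 2: W2.I0
cycle 3: W3.I0
cycle 4: W2.I1
cycle 5: W2.I2
cycle 6: W2.I3
cycle 7: W0.I1
cycle 8: W1.I1
cycle 9: W0.I2
cycle 10: W1.I2
cycle 11: W3.I1
cycle 12: W0.I3
cycle 13: W1.I3
cycle 14: W3.I2
cycle 15: W0.I4
cycle 16: W1.I4
cycle 17: W3.I3
cycle 18: W0.I5
cycle 19: idle
cycle 20: idle
cycle 21: W3.I4

Answer: 22 cycles, utilization 10/11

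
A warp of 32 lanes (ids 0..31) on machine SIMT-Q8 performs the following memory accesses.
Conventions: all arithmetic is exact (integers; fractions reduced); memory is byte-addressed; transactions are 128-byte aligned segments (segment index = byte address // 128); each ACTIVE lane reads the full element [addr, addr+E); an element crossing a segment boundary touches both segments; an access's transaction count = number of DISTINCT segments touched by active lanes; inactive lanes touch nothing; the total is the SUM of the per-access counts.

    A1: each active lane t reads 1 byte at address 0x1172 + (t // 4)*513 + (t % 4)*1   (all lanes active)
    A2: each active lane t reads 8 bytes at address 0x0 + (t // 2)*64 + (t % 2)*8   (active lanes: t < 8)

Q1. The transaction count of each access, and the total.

A1: 8 transactions
A2: 2 transactions

Answer: 8,2; total 10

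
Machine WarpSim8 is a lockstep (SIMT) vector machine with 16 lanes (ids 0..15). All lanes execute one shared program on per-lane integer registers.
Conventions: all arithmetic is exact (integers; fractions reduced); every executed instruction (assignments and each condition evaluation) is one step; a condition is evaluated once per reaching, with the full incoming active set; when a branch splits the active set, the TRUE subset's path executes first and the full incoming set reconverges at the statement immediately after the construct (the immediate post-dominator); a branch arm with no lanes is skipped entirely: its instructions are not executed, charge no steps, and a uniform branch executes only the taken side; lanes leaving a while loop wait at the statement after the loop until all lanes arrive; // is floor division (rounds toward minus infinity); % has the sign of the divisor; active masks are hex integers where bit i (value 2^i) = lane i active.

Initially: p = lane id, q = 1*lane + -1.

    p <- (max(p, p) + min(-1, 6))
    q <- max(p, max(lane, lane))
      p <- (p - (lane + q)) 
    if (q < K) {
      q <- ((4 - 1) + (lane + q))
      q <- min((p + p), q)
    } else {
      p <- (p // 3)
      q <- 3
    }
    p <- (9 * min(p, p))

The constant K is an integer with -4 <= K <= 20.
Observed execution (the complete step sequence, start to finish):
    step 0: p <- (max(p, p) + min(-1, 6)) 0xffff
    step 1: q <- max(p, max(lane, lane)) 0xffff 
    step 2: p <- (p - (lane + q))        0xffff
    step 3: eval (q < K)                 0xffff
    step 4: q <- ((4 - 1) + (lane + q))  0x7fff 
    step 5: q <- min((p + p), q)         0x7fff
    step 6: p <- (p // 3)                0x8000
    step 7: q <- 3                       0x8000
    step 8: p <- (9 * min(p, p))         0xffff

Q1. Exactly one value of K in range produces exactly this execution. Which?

Answer: K = 15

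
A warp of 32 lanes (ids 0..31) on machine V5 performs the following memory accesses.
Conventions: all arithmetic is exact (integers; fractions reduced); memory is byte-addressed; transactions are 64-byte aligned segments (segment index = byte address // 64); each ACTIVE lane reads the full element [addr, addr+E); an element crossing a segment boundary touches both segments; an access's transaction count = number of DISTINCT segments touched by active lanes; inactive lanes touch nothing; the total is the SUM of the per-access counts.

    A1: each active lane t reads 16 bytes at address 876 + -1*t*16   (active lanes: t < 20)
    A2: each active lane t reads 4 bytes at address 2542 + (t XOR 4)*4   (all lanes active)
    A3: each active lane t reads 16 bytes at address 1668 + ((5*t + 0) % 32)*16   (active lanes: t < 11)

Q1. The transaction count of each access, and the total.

A1: 6 transactions
A2: 3 transactions
A3: 8 transactions

Answer: 6,3,8; total 17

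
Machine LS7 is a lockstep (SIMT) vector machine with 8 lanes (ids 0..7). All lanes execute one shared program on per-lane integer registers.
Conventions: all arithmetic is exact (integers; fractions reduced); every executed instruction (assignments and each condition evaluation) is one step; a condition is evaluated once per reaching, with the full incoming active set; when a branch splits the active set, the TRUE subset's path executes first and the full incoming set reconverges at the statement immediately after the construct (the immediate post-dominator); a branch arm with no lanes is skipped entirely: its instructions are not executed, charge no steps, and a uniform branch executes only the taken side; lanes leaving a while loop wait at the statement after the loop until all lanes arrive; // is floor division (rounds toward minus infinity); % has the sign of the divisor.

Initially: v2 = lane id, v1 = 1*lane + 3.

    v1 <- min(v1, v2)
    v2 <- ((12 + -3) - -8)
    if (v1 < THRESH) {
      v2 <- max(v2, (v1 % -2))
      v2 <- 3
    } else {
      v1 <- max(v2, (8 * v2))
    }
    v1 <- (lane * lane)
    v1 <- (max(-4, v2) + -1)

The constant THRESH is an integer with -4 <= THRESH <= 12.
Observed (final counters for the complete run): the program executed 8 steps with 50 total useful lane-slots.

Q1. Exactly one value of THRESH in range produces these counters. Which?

Answer: THRESH = 2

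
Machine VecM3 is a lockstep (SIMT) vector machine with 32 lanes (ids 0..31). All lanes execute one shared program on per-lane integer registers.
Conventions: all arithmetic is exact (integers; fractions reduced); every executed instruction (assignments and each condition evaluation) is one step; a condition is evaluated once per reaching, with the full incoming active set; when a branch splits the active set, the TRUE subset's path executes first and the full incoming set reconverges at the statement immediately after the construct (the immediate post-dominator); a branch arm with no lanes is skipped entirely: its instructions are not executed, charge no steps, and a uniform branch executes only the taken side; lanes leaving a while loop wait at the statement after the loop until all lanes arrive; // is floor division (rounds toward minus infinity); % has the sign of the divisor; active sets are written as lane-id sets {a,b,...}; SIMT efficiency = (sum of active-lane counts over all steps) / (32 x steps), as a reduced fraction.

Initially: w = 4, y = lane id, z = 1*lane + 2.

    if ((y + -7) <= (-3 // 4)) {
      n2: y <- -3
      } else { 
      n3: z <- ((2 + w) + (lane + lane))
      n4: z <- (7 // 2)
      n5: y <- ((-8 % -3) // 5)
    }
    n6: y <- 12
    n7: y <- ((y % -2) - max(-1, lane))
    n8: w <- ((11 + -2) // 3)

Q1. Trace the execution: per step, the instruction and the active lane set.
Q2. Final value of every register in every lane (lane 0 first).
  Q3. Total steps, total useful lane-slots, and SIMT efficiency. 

step 0: eval ((y + -7) <= (-3 // 4)) {0,1,2,3,4,5,6,7,8,9,10,11,12,13,14,15,16,17,18,19,20,21,22,23,24,25,26,27,28,29,30,31}
step 1: y <- -3                      {0,1,2,3,4,5,6}
step 2: z <- ((2 + w) + (lane + lane)) {7,8,9,10,11,12,13,14,15,16,17,18,19,20,21,22,23,24,25,26,27,28,29,30,31}
step 3: z <- (7 // 2)                {7,8,9,10,11,12,13,14,15,16,17,18,19,20,21,22,23,24,25,26,27,28,29,30,31}
step 4: y <- ((-8 % -3) // 5)        {7,8,9,10,11,12,13,14,15,16,17,18,19,20,21,22,23,24,25,26,27,28,29,30,31}
step 5: y <- 12                      {0,1,2,3,4,5,6,7,8,9,10,11,12,13,14,15,16,17,18,19,20,21,22,23,24,25,26,27,28,29,30,31}
step 6: y <- ((y % -2) - max(-1, lane)) {0,1,2,3,4,5,6,7,8,9,10,11,12,13,14,15,16,17,18,19,20,21,22,23,24,25,26,27,28,29,30,31}
step 7: w <- ((11 + -2) // 3)        {0,1,2,3,4,5,6,7,8,9,10,11,12,13,14,15,16,17,18,19,20,21,22,23,24,25,26,27,28,29,30,31}

Answer: 8 steps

w: 3,3,3,3,3,3,3,3,3,3,3,3,3,3,3,3,3,3,3,3,3,3,3,3,3,3,3,3,3,3,3,3
y: 0,-1,-2,-3,-4,-5,-6,-7,-8,-9,-10,-11,-12,-13,-14,-15,-16,-17,-18,-19,-20,-21,-22,-23,-24,-25,-26,-27,-28,-29,-30,-31
z: 2,3,4,5,6,7,8,3,3,3,3,3,3,3,3,3,3,3,3,3,3,3,3,3,3,3,3,3,3,3,3,3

steps = 8; useful = 210; efficiency = 210/256 = 105/128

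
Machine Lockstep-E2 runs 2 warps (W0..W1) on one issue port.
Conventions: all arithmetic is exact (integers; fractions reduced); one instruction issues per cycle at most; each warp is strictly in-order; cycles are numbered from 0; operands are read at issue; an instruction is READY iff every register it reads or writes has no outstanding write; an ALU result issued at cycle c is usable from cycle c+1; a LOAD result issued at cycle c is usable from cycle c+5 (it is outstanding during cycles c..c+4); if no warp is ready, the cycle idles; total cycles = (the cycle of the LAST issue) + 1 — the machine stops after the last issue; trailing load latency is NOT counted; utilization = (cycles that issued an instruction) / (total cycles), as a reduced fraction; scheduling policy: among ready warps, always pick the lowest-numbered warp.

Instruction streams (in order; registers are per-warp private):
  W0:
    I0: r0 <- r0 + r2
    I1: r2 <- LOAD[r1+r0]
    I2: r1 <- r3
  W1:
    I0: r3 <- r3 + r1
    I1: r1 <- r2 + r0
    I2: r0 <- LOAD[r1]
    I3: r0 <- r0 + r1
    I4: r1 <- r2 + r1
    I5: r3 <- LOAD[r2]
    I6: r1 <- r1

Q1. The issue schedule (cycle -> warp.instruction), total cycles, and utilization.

cycle 0: W0.I0
cycle 1: W0.I1
cycle 2: W0.I2
cycle 3: W1.I0
cycle 4: W1.I1
cycle 5: W1.I2
cycle 6: idle
cycle 7: idle
cycle 8: idle
cycle 9: idle
cycle 10: W1.I3
cycle 11: W1.I4
cycle 12: W1.I5
cycle 13: W1.I6

Answer: 14 cycles, utilization 5/7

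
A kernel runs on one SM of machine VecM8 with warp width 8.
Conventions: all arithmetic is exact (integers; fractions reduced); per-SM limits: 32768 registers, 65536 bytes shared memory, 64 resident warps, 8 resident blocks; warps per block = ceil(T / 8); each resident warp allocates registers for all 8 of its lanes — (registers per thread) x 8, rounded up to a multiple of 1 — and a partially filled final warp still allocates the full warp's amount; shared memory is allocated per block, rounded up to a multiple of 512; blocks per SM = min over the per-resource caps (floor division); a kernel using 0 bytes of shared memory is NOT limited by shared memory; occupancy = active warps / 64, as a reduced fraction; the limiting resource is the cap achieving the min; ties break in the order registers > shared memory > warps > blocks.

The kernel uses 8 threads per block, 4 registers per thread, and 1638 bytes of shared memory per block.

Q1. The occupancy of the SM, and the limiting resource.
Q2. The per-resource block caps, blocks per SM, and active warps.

Answer: occupancy 1/8, limited by blocks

registers: 1024 blocks
shared memory: 32 blocks
warps: 64 blocks
blocks: 8 blocks

Answer: 8 blocks, 8 active warps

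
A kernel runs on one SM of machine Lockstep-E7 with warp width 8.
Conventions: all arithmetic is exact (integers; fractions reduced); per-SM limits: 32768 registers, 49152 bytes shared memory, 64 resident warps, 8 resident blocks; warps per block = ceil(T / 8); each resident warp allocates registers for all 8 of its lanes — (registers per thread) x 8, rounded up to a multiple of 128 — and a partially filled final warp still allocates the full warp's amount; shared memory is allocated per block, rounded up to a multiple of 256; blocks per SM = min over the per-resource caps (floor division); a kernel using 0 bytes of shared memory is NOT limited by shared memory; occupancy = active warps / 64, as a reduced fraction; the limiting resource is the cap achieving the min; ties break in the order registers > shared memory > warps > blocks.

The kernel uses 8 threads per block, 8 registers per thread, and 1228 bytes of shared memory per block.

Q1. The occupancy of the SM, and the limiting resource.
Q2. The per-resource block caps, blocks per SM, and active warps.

Answer: occupancy 1/8, limited by blocks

registers: 256 blocks
shared memory: 38 blocks
warps: 64 blocks
blocks: 8 blocks

Answer: 8 blocks, 8 active warps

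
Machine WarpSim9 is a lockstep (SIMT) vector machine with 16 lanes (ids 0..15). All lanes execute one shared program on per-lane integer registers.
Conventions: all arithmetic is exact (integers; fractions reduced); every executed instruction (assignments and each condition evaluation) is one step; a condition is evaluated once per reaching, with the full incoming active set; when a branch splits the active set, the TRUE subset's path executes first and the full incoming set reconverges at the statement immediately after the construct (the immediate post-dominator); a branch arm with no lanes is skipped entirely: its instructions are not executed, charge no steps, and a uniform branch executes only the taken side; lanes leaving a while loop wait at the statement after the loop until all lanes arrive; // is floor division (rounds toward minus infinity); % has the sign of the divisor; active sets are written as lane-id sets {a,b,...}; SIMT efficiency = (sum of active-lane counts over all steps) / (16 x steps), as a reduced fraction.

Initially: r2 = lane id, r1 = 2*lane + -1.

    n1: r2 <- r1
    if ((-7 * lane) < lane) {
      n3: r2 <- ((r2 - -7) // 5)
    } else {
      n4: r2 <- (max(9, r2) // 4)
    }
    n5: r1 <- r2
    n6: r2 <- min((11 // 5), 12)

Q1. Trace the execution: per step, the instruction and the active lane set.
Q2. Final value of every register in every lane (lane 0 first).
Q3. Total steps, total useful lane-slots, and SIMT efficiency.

step 0: r2 <- r1                     {0,1,2,3,4,5,6,7,8,9,10,11,12,13,14,15}
step 1: eval ((-7 * lane) < lane)    {0,1,2,3,4,5,6,7,8,9,10,11,12,13,14,15}
step 2: r2 <- ((r2 - -7) // 5)       {1,2,3,4,5,6,7,8,9,10,11,12,13,14,15}
step 3: r2 <- (max(9, r2) // 4)      {0}
step 4: r1 <- r2                     {0,1,2,3,4,5,6,7,8,9,10,11,12,13,14,15}
step 5: r2 <- min((11 // 5), 12)     {0,1,2,3,4,5,6,7,8,9,10,11,12,13,14,15}

Answer: 6 steps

r2: 2,2,2,2,2,2,2,2,2,2,2,2,2,2,2,2
r1: 2,1,2,2,2,3,3,4,4,4,5,5,6,6,6,7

steps = 6; useful = 80; efficiency = 80/96 = 5/6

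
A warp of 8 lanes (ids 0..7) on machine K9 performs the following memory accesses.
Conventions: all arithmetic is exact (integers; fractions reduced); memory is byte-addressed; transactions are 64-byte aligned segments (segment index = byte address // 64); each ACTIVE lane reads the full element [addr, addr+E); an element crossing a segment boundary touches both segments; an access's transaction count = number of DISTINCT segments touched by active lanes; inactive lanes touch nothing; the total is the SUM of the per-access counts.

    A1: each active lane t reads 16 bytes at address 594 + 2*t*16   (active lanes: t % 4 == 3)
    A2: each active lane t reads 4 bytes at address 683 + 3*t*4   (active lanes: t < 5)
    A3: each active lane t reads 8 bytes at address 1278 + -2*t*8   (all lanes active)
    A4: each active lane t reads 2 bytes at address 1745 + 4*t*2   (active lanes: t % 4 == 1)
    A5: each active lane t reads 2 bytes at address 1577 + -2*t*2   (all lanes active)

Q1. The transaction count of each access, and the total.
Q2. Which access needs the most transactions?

A1: 4 transactions
A2: 2 transactions
A3: 3 transactions
A4: 1 transaction
A5: 1 transaction

Answer: 4,2,3,1,1; total 11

Answer: A1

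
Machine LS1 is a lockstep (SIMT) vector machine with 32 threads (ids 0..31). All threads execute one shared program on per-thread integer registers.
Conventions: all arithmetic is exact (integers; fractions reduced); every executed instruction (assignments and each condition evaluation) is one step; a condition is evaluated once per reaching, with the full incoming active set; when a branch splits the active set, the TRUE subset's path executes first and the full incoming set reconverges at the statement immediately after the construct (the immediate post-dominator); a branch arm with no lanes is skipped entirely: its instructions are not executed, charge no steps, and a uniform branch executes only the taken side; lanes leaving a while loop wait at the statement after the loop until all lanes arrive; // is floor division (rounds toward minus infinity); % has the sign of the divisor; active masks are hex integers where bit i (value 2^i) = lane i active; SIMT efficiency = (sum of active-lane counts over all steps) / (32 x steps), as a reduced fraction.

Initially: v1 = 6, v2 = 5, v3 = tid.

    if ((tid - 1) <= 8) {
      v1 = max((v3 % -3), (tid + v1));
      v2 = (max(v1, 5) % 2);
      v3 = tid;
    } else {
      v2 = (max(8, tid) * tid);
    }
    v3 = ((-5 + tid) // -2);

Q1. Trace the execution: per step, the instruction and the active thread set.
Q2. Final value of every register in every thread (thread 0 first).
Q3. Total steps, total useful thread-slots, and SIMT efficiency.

step 0: eval ((tid - 1) <= 8)        0xffffffff
step 1: v1 <- max((v3 % -3), (tid + v1)) 0x000003ff
step 2: v2 <- (max(v1, 5) % 2)       0x000003ff
step 3: v3 <- tid                    0x000003ff
step 4: v2 <- (max(8, tid) * tid)    0xfffffc00
step 5: v3 <- ((-5 + tid) // -2)     0xffffffff

Answer: 6 steps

v1: 6,7,8,9,10,11,12,13,14,15,6,6,6,6,6,6,6,6,6,6,6,6,6,6,6,6,6,6,6,6,6,6
v2: 0,1,0,1,0,1,0,1,0,1,100,121,144,169,196,225,256,289,324,361,400,441,484,529,576,625,676,729,784,841,900,961
v3: 2,2,1,1,0,0,-1,-1,-2,-2,-3,-3,-4,-4,-5,-5,-6,-6,-7,-7,-8,-8,-9,-9,-10,-10,-11,-11,-12,-12,-13,-13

steps = 6; useful = 116; efficiency = 116/192 = 29/48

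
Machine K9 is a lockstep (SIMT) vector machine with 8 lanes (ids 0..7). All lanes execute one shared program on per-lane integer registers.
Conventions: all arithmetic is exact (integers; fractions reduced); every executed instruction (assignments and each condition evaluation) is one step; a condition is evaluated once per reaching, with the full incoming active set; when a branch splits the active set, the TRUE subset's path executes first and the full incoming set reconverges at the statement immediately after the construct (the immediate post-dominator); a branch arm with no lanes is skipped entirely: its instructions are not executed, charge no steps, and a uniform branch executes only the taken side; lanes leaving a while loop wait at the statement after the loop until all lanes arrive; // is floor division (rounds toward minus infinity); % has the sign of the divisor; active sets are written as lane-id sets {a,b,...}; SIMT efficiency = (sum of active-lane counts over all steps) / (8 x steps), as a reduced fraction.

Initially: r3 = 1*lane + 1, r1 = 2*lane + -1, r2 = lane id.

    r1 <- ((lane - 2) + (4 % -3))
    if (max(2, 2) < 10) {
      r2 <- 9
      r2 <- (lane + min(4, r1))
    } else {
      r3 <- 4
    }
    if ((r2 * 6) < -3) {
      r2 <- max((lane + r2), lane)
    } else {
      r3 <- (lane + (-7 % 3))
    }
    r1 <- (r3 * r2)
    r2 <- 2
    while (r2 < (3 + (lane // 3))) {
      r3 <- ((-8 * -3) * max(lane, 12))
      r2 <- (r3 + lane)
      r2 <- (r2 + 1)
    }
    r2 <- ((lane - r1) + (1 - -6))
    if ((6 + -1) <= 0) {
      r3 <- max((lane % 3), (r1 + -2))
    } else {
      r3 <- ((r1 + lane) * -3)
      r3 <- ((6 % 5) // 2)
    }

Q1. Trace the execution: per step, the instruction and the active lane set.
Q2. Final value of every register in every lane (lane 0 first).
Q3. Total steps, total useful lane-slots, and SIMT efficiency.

step 0: r1 <- ((lane - 2) + (4 % -3)) {0,1,2,3,4,5,6,7}
step 1: eval (max(2, 2) < 10)        {0,1,2,3,4,5,6,7}
step 2: r2 <- 9                      {0,1,2,3,4,5,6,7}
step 3: r2 <- (lane + min(4, r1))    {0,1,2,3,4,5,6,7}
step 4: eval ((r2 * 6) < -3)         {0,1,2,3,4,5,6,7}
step 5: r2 <- max((lane + r2), lane) {0,1}
step 6: r3 <- (lane + (-7 % 3))      {2,3,4,5,6,7}
step 7: r1 <- (r3 * r2)              {0,1,2,3,4,5,6,7}
step 8: r2 <- 2                      {0,1,2,3,4,5,6,7}
step 9: eval (r2 < (3 + (lane // 3))) {0,1,2,3,4,5,6,7}
step 10: r3 <- ((-8 * -3) * max(lane, 12)) {0,1,2,3,4,5,6,7}
step 11: r2 <- (r3 + lane)            {0,1,2,3,4,5,6,7}
step 12: r2 <- (r2 + 1)               {0,1,2,3,4,5,6,7}
step 13: eval (r2 < (3 + (lane // 3))) {0,1,2,3,4,5,6,7}
step 14: r2 <- ((lane - r1) + (1 - -6)) {0,1,2,3,4,5,6,7}
step 15: eval ((6 + -1) <= 0)         {0,1,2,3,4,5,6,7}
step 16: r3 <- ((r1 + lane) * -3)     {0,1,2,3,4,5,6,7}
step 17: r3 <- ((6 % 5) // 2)         {0,1,2,3,4,5,6,7}

Answer: 18 steps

r3: 0,0,0,0,0,0,0,0
r1: 0,2,0,10,24,42,64,90
r2: 7,6,9,0,-13,-30,-51,-76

steps = 18; useful = 136; efficiency = 136/144 = 17/18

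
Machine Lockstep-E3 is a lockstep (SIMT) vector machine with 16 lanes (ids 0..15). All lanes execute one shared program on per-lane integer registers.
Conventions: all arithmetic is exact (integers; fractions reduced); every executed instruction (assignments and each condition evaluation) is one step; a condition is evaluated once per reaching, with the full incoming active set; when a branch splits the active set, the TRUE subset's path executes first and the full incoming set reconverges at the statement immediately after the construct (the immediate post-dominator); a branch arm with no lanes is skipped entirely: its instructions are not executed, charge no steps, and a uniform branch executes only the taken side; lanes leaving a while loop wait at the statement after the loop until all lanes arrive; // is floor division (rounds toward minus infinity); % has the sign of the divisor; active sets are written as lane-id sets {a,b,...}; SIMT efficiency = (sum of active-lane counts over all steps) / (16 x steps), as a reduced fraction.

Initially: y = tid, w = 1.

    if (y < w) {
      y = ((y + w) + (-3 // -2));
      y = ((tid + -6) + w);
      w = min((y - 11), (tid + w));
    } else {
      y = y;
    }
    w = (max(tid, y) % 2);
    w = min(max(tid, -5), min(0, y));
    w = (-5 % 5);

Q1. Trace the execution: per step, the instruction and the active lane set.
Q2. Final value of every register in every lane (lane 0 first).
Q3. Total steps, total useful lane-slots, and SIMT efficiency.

step 0: eval (y < w)                 {0,1,2,3,4,5,6,7,8,9,10,11,12,13,14,15}
step 1: y <- ((y + w) + (-3 // -2))  {0}
step 2: y <- ((tid + -6) + w)        {0}
step 3: w <- min((y - 11), (tid + w)) {0}
step 4: y <- y                       {1,2,3,4,5,6,7,8,9,10,11,12,13,14,15}
step 5: w <- (max(tid, y) % 2)       {0,1,2,3,4,5,6,7,8,9,10,11,12,13,14,15}
step 6: w <- min(max(tid, -5), min(0, y)) {0,1,2,3,4,5,6,7,8,9,10,11,12,13,14,15}
step 7: w <- (-5 % 5)                {0,1,2,3,4,5,6,7,8,9,10,11,12,13,14,15}

Answer: 8 steps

y: -5,1,2,3,4,5,6,7,8,9,10,11,12,13,14,15
w: 0,0,0,0,0,0,0,0,0,0,0,0,0,0,0,0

steps = 8; useful = 82; efficiency = 82/128 = 41/64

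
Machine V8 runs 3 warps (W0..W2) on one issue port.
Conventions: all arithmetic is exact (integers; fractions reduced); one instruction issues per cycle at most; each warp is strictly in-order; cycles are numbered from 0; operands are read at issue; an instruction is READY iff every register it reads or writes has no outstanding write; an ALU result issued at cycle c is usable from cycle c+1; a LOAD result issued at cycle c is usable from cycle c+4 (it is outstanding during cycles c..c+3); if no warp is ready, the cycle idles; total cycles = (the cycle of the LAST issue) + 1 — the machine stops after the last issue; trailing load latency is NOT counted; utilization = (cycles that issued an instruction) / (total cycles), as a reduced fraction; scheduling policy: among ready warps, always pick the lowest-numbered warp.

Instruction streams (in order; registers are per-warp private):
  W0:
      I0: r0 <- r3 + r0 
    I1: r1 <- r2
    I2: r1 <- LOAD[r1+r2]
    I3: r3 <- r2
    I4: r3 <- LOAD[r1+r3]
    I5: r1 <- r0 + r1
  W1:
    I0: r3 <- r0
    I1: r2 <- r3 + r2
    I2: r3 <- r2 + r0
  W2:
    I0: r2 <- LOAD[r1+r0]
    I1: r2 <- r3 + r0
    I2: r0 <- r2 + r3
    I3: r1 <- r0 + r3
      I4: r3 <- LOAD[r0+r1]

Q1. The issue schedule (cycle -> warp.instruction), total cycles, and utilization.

cycle 0: W0.I0
cycle 1: W0.I1
cycle 2: W0.I2
cycle 3: W0.I3
cycle 4: W1.I0
cycle 5: W1.I1
cycle 6: W0.I4
cycle 7: W0.I5
cycle 8: W1.I2
cycle 9: W2.I0
cycle 10: idle
cycle 11: idle
cycle 12: idle
cycle 13: W2.I1
cycle 14: W2.I2
cycle 15: W2.I3
cycle 16: W2.I4

Answer: 17 cycles, utilization 14/17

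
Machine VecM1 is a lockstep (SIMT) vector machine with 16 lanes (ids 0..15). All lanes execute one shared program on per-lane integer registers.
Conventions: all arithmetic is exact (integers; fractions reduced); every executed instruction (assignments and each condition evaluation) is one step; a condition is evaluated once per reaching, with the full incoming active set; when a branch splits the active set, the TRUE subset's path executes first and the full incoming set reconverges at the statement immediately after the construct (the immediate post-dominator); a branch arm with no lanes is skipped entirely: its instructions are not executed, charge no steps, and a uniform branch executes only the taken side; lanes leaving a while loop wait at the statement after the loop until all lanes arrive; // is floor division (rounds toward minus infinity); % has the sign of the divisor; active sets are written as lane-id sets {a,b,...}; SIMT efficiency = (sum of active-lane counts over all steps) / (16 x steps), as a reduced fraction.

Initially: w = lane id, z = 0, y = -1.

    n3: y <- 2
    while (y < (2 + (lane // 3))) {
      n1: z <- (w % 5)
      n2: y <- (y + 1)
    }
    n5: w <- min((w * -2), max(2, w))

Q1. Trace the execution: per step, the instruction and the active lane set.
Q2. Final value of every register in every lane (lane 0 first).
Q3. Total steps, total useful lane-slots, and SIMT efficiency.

step 0: y <- 2                       {0,1,2,3,4,5,6,7,8,9,10,11,12,13,14,15}
step 1: eval (y < (2 + (lane // 3))) {0,1,2,3,4,5,6,7,8,9,10,11,12,13,14,15}
step 2: z <- (w % 5)                 {3,4,5,6,7,8,9,10,11,12,13,14,15}
step 3: y <- (y + 1)                 {3,4,5,6,7,8,9,10,11,12,13,14,15}
step 4: eval (y < (2 + (lane // 3))) {3,4,5,6,7,8,9,10,11,12,13,14,15}
step 5: z <- (w % 5)                 {6,7,8,9,10,11,12,13,14,15}
step 6: y <- (y + 1)                 {6,7,8,9,10,11,12,13,14,15}
step 7: eval (y < (2 + (lane // 3))) {6,7,8,9,10,11,12,13,14,15}
step 8: z <- (w % 5)                 {9,10,11,12,13,14,15}
step 9: y <- (y + 1)                 {9,10,11,12,13,14,15}
step 10: eval (y < (2 + (lane // 3))) {9,10,11,12,13,14,15}
step 11: z <- (w % 5)                 {12,13,14,15}
step 12: y <- (y + 1)                 {12,13,14,15}
step 13: eval (y < (2 + (lane // 3))) {12,13,14,15}
step 14: z <- (w % 5)                 {15}
step 15: y <- (y + 1)                 {15}
step 16: eval (y < (2 + (lane // 3))) {15}
step 17: w <- min((w * -2), max(2, w)) {0,1,2,3,4,5,6,7,8,9,10,11,12,13,14,15}

Answer: 18 steps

w: 0,-2,-4,-6,-8,-10,-12,-14,-16,-18,-20,-22,-24,-26,-28,-30
z: 0,0,0,3,4,0,1,2,3,4,0,1,2,3,4,0
y: 2,2,2,3,3,3,4,4,4,5,5,5,6,6,6,7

steps = 18; useful = 153; efficiency = 153/288 = 17/32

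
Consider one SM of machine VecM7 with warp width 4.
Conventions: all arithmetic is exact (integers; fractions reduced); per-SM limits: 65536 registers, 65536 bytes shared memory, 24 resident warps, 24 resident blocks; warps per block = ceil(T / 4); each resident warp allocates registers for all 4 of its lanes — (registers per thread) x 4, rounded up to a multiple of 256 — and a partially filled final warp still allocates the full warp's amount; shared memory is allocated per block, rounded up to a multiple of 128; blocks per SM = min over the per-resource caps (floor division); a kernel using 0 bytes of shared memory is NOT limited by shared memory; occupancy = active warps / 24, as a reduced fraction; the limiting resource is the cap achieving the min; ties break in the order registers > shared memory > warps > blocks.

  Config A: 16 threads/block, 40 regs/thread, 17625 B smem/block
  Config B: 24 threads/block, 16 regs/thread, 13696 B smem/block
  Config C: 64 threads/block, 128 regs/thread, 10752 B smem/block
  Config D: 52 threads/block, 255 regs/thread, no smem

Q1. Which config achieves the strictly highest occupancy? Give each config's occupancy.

occupancies: A 1/2, B 1, C 2/3, D 13/24

Answer: B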